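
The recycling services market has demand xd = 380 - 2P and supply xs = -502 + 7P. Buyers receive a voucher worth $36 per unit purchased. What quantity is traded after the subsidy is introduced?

Pre-subsidy: 380 - 2P = -502 + 7P gives P* = 98, x* = 184.
With the rebate, buyers effectively pay Pb = Ps − 36, where Ps is the price sellers receive.
Demand in terms of Ps becomes xd = 380 − 2(Ps − 36) = 452 - 2Ps. Setting this equal to supply: 452 - 2Ps = -502 + 7Ps, so Ps = 106.
Buyers pay Pb = 106 − 36 = 70; x' = -502 + 7·106 = 240.

x' = 240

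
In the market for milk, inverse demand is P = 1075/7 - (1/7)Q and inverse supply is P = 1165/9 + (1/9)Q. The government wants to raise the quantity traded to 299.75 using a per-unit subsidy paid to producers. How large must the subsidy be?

At Q = 299.75, from the demand curve buyers pay Pb = 1075/7 − (1/7)·299.75 = 110.75; from the supply curve sellers need Ps = 1165/9 + (1/9)·299.75 = 162.75.
The subsidy must fill the gap: s = Ps − Pb = 162.75 − 110.75 = 52.

Required subsidy s = 52 per unit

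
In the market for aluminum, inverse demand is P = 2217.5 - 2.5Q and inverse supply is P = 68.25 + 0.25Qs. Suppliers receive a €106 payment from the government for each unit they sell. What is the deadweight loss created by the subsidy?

Pre-subsidy: 2217.5 - 2.5Q = 68.25 + 0.25Q gives Q* = 8597/11 and P* = 2900/11.
With the subsidy, sellers receive Ps = Pb + 106 for each unit, where Pb is the price buyers pay.
On the curves, Pb = 2217.5 - 2.5Q and Ps = 68.25 + 0.25Q; the wedge Ps − Pb = 106 gives 68.25 + 0.25Q − (2217.5 - 2.5Q) = 106, so Q' = 9021/11.
Then Pb = 2217.5 − 2.5·(9021/11) = 1840/11 and Ps = 68.25 + 0.25·(9021/11) = 3006/11.
The subsidy expands output by 9021/11 − 8597/11 = 424/11 past the efficient level; on those units the gap between marginal cost and willingness to pay runs from 0 up to 106.
DWL = ½ × 106 × 424/11 = 22472/11.

Deadweight loss = 22472/11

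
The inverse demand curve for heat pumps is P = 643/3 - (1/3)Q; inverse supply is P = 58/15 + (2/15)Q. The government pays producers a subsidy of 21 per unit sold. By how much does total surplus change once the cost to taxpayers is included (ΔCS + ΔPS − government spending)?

Pre-subsidy: 643/3 - (1/3)Q = 58/15 + (2/15)Q gives Q* = 451 and P* = 64.
With the subsidy, sellers receive Ps = Pb + 21 for each unit, where Pb is the price buyers pay.
On the curves, Pb = 643/3 - (1/3)Q and Ps = 58/15 + (2/15)Q; the wedge Ps − Pb = 21 gives 58/15 + (2/15)Q − (643/3 - (1/3)Q) = 21, so Q' = 496.
Then Pb = 643/3 − (1/3)·496 = 49 and Ps = 58/15 + (2/15)·496 = 70.
ΔCS = ½(451 + 496)(64 − 49) = 7102.5; ΔPS = ½(451 + 496)(70 − 64) = 2841.
Government spending = 21 × 496 = 10416.
Net change = 7102.5 + 2841 − 10416 = -472.5. The loss equals the DWL triangle ½·21·45.

Net change in total surplus = -472.5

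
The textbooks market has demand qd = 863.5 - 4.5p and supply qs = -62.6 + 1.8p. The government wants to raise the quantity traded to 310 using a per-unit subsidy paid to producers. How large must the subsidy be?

Required subsidy s = 84 per unit

At q = 310, invert demand for the buyer price: pb = (863.5 − 310)/4.5 = 123; invert supply for the seller price: ps = (310 − (-62.6))/1.8 = 207.
The subsidy must fill the gap: s = ps − pb = 207 − 123 = 84.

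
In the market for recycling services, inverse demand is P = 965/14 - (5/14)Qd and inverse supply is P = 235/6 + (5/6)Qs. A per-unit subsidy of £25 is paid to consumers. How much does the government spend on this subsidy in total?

Pre-subsidy: 965/14 - (5/14)Q = 235/6 + (5/6)Q gives Q* = 25 and P* = 60.
With the rebate, buyers effectively pay Pb = Ps − 25, where Ps is the price sellers receive.
On the curves, Pb = 965/14 - (5/14)Q and Ps = 235/6 + (5/6)Q; the wedge Ps − Pb = 25 gives 235/6 + (5/6)Q − (965/14 - (5/14)Q) = 25, so Q' = 46.
Then Pb = 965/14 − (5/14)·46 = 52.5 and Ps = 235/6 + (5/6)·46 = 77.5.
Government outlay = subsidy × quantity = 25 × 46 = 1150.

Government cost = £1150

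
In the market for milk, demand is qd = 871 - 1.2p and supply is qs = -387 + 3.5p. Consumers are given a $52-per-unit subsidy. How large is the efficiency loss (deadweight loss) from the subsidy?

Pre-subsidy: 871 - 1.2p = -387 + 3.5p gives p* = 12580/47, q* = 25841/47.
With the rebate, buyers effectively pay pb = ps − 52, where ps is the price sellers receive.
Demand in terms of ps becomes qd = 871 − 1.2(ps − 52) = 933.4 - 1.2ps. Setting this equal to supply: 933.4 - 1.2ps = -387 + 3.5ps, so ps = 13204/47.
Buyers pay pb = 13204/47 − 52 = 10760/47; q' = -387 + 3.5·(13204/47) = 28025/47.
The subsidy expands output by 28025/47 − 25841/47 = 2184/47 past the efficient level; on those units the gap between marginal cost and willingness to pay runs from 0 up to 52.
DWL = ½ × 52 × 2184/47 = 56784/47.

Deadweight loss = 56784/47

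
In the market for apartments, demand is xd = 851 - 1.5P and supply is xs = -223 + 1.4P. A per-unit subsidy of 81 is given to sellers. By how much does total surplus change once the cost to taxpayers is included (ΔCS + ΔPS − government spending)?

Net change in total surplus = -137781/58

Pre-subsidy: 851 - 1.5P = -223 + 1.4P gives P* = 10740/29, x* = 8569/29.
With the subsidy, sellers receive Ps = Pb + 81 for each unit, where Pb is the price buyers pay.
Supply in terms of Pb becomes xs = -223 + 1.4(Pb + 81) = -109.6 + 1.4Pb. Setting this equal to demand: 851 - 1.5Pb = -109.6 + 1.4Pb, so Pb = 9606/29.
Sellers receive Ps = 9606/29 + 81 = 11955/29; x' = 851 − 1.5·(9606/29) = 10270/29.
ΔCS = ½(8569/29 + 10270/29)(10740/29 − 9606/29) = 10681713/841; ΔPS = ½(8569/29 + 10270/29)(11955/29 − 10740/29) = 22889385/1682.
Government spending = 81 × 10270/29 = 831870/29.
Net change = 10681713/841 + 22889385/1682 − 831870/29 = -137781/58. The loss equals the DWL triangle ½·81·1701/29.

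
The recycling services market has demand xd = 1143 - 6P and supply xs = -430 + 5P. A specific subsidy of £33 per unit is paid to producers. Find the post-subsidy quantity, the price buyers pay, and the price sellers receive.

x' = 375; buyers pay £128; sellers receive £161

Pre-subsidy: 1143 - 6P = -430 + 5P gives P* = 143, x* = 285.
With the subsidy, sellers receive Ps = Pb + 33 for each unit, where Pb is the price buyers pay.
Supply in terms of Pb becomes xs = -430 + 5(Pb + 33) = -265 + 5Pb. Setting this equal to demand: 1143 - 6Pb = -265 + 5Pb, so Pb = 128.
Sellers receive Ps = 128 + 33 = 161; x' = 1143 − 6·128 = 375.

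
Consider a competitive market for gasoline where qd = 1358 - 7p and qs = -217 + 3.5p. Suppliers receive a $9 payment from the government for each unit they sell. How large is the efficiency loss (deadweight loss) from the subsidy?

Pre-subsidy: 1358 - 7p = -217 + 3.5p gives p* = 150, q* = 308.
With the subsidy, sellers receive ps = pb + 9 for each unit, where pb is the price buyers pay.
Supply in terms of pb becomes qs = -217 + 3.5(pb + 9) = -185.5 + 3.5pb. Setting this equal to demand: 1358 - 7pb = -185.5 + 3.5pb, so pb = 147.
Sellers receive ps = 147 + 9 = 156; q' = 1358 − 7·147 = 329.
The subsidy expands output by 329 − 308 = 21 past the efficient level; on those units the gap between marginal cost and willingness to pay runs from 0 up to 9.
DWL = ½ × 9 × 21 = 94.5.

Deadweight loss = $94.5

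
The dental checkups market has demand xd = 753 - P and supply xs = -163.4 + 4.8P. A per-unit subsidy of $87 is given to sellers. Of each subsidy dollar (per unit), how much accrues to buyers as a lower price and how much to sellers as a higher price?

Buyers gain $72 per unit; sellers gain $15 per unit

Pre-subsidy: 753 - P = -163.4 + 4.8P gives P* = 158, x* = 595.
With the subsidy, sellers receive Ps = Pb + 87 for each unit, where Pb is the price buyers pay.
Supply in terms of Pb becomes xs = -163.4 + 4.8(Pb + 87) = 254.2 + 4.8Pb. Setting this equal to demand: 753 - Pb = 254.2 + 4.8Pb, so Pb = 86.
Sellers receive Ps = 86 + 87 = 173; x' = 753 − 1·86 = 667.
Buyers' price falls by P* − Pb = 158 − 86 = 72; sellers' price rises by Ps − P* = 173 − 158 = 15.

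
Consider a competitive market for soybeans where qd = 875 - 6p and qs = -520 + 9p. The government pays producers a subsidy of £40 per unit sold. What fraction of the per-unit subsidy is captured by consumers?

Pre-subsidy: 875 - 6p = -520 + 9p gives p* = 93, q* = 317.
With the subsidy, sellers receive ps = pb + 40 for each unit, where pb is the price buyers pay.
Supply in terms of pb becomes qs = -520 + 9(pb + 40) = -160 + 9pb. Setting this equal to demand: 875 - 6pb = -160 + 9pb, so pb = 69.
Sellers receive ps = 69 + 40 = 109; q' = 875 − 6·69 = 461.
Buyers' price falls by p* − pb = 93 − 69 = 24; sellers' price rises by ps − p* = 109 − 93 = 16.
So consumers capture 24/40 = 0.6 of each unit of subsidy.

Consumer share = 0.6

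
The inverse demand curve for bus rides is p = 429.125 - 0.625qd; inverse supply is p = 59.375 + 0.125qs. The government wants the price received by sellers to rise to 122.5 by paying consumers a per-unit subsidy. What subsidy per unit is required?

Required subsidy s = 9 per unit

At a seller price of 122.5, quantity supplied is -475 + 8·122.5 = 505.
Buyers absorb 505 only when they pay pb = 429.125 − 0.625·505 = 113.5.
s = ps − pb = 122.5 − 113.5 = 9.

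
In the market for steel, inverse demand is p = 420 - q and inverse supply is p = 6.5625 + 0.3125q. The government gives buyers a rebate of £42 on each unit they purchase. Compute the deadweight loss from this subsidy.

Pre-subsidy: 420 - q = 6.5625 + 0.3125q gives q* = 315 and p* = 105.
With the rebate, buyers effectively pay pb = ps − 42, where ps is the price sellers receive.
On the curves, pb = 420 - q and ps = 6.5625 + 0.3125q; the wedge ps − pb = 42 gives 6.5625 + 0.3125q − (420 - q) = 42, so q' = 347.
Then pb = 420 − 1·347 = 73 and ps = 6.5625 + 0.3125·347 = 115.
The subsidy expands output by 347 − 315 = 32 past the efficient level; on those units the gap between marginal cost and willingness to pay runs from 0 up to 42.
DWL = ½ × 42 × 32 = 672.

Deadweight loss = £672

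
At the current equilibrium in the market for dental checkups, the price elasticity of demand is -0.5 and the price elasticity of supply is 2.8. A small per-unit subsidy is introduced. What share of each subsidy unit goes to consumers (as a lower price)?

For a small subsidy around the equilibrium, the benefit split depends on the relative slopes, which at a point are proportional to the elasticities.
Buyer share = εs/(εs + |εd|) = 2.8/(2.8 + 0.5) = 28/33; seller share = |εd|/(εs + |εd|) = 5/33.

Consumer share = 28/33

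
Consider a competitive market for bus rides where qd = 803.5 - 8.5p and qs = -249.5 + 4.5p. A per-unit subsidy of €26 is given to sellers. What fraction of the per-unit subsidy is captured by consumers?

Pre-subsidy: 803.5 - 8.5p = -249.5 + 4.5p gives p* = 81, q* = 115.
With the subsidy, sellers receive ps = pb + 26 for each unit, where pb is the price buyers pay.
Supply in terms of pb becomes qs = -249.5 + 4.5(pb + 26) = -132.5 + 4.5pb. Setting this equal to demand: 803.5 - 8.5pb = -132.5 + 4.5pb, so pb = 72.
Sellers receive ps = 72 + 26 = 98; q' = 803.5 − 8.5·72 = 191.5.
Buyers' price falls by p* − pb = 81 − 72 = 9; sellers' price rises by ps − p* = 98 − 81 = 17.
So consumers capture 9/26 = 9/26 of each unit of subsidy.

Consumer share = 9/26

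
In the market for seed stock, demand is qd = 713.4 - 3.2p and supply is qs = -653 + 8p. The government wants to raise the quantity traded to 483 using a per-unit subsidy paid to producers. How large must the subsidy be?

Required subsidy s = 70 per unit

At q = 483, invert demand for the buyer price: pb = (713.4 − 483)/3.2 = 72; invert supply for the seller price: ps = (483 − (-653))/8 = 142.
The subsidy must fill the gap: s = ps − pb = 142 − 72 = 70.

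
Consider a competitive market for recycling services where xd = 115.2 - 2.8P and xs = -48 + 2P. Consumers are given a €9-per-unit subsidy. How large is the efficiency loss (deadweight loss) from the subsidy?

Pre-subsidy: 115.2 - 2.8P = -48 + 2P gives P* = 34, x* = 20.
With the rebate, buyers effectively pay Pb = Ps − 9, where Ps is the price sellers receive.
Demand in terms of Ps becomes xd = 115.2 − 2.8(Ps − 9) = 140.4 - 2.8Ps. Setting this equal to supply: 140.4 - 2.8Ps = -48 + 2Ps, so Ps = 39.25.
Buyers pay Pb = 39.25 − 9 = 30.25; x' = -48 + 2·39.25 = 30.5.
The subsidy expands output by 30.5 − 20 = 10.5 past the efficient level; on those units the gap between marginal cost and willingness to pay runs from 0 up to 9.
DWL = ½ × 9 × 10.5 = 47.25.

Deadweight loss = €47.25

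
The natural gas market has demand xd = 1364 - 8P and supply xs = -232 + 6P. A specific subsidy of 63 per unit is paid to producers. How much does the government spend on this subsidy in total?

Government cost = 42084

Pre-subsidy: 1364 - 8P = -232 + 6P gives P* = 114, x* = 452.
With the subsidy, sellers receive Ps = Pb + 63 for each unit, where Pb is the price buyers pay.
Supply in terms of Pb becomes xs = -232 + 6(Pb + 63) = 146 + 6Pb. Setting this equal to demand: 1364 - 8Pb = 146 + 6Pb, so Pb = 87.
Sellers receive Ps = 87 + 63 = 150; x' = 1364 − 8·87 = 668.
Government outlay = subsidy × quantity = 63 × 668 = 42084.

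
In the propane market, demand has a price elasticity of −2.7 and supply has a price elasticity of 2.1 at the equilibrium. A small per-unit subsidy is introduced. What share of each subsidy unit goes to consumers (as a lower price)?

Consumer share = 0.4375

For a small subsidy around the equilibrium, the benefit split depends on the relative slopes, which at a point are proportional to the elasticities.
Buyer share = εs/(εs + |εd|) = 2.1/(2.1 + 2.7) = 0.4375; seller share = |εd|/(εs + |εd|) = 0.5625.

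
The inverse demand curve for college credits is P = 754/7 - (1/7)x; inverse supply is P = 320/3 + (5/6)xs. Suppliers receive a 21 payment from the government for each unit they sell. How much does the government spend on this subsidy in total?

Government cost = 19446/41

Pre-subsidy: 754/7 - (1/7)x = 320/3 + (5/6)x gives x* = 44/41 and P* = 4410/41.
With the subsidy, sellers receive Ps = Pb + 21 for each unit, where Pb is the price buyers pay.
On the curves, Pb = 754/7 - (1/7)x and Ps = 320/3 + (5/6)x; the wedge Ps − Pb = 21 gives 320/3 + (5/6)x − (754/7 - (1/7)x) = 21, so x' = 926/41.
Then Pb = 754/7 − (1/7)·(926/41) = 4284/41 and Ps = 320/3 + (5/6)·(926/41) = 5145/41.
Government outlay = subsidy × quantity = 21 × 926/41 = 19446/41.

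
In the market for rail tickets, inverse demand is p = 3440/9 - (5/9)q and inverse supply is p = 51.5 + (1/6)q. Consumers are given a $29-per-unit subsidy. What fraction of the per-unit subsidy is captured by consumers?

Pre-subsidy: 3440/9 - (5/9)q = 51.5 + (1/6)q gives q* = 5953/13 and p* = 4985/39.
With the rebate, buyers effectively pay pb = ps − 29, where ps is the price sellers receive.
On the curves, pb = 3440/9 - (5/9)q and ps = 51.5 + (1/6)q; the wedge ps − pb = 29 gives 51.5 + (1/6)q − (3440/9 - (5/9)q) = 29, so q' = 6475/13.
Then pb = 3440/9 − (5/9)·(6475/13) = 4115/39 and ps = 51.5 + (1/6)·(6475/13) = 5246/39.
Buyers' price falls by p* − pb = 4985/39 − 4115/39 = 290/13; sellers' price rises by ps − p* = 5246/39 − 4985/39 = 87/13.
So consumers capture (290/13)/29 = 10/13 of each unit of subsidy.

Consumer share = 10/13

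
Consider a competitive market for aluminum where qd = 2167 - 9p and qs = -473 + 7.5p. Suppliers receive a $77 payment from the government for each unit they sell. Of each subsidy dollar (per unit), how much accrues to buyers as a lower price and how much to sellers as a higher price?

Buyers gain $35 per unit; sellers gain $42 per unit

Pre-subsidy: 2167 - 9p = -473 + 7.5p gives p* = 160, q* = 727.
With the subsidy, sellers receive ps = pb + 77 for each unit, where pb is the price buyers pay.
Supply in terms of pb becomes qs = -473 + 7.5(pb + 77) = 104.5 + 7.5pb. Setting this equal to demand: 2167 - 9pb = 104.5 + 7.5pb, so pb = 125.
Sellers receive ps = 125 + 77 = 202; q' = 2167 − 9·125 = 1042.
Buyers' price falls by p* − pb = 160 − 125 = 35; sellers' price rises by ps − p* = 202 − 160 = 42.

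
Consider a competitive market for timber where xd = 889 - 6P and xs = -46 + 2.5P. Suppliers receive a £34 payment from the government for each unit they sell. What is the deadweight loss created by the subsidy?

Pre-subsidy: 889 - 6P = -46 + 2.5P gives P* = 110, x* = 229.
With the subsidy, sellers receive Ps = Pb + 34 for each unit, where Pb is the price buyers pay.
Supply in terms of Pb becomes xs = -46 + 2.5(Pb + 34) = 39 + 2.5Pb. Setting this equal to demand: 889 - 6Pb = 39 + 2.5Pb, so Pb = 100.
Sellers receive Ps = 100 + 34 = 134; x' = 889 − 6·100 = 289.
The subsidy expands output by 289 − 229 = 60 past the efficient level; on those units the gap between marginal cost and willingness to pay runs from 0 up to 34.
DWL = ½ × 34 × 60 = 1020.

Deadweight loss = £1020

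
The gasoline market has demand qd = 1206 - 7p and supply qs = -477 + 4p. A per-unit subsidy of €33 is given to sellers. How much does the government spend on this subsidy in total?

Government cost = €7227

Pre-subsidy: 1206 - 7p = -477 + 4p gives p* = 153, q* = 135.
With the subsidy, sellers receive ps = pb + 33 for each unit, where pb is the price buyers pay.
Supply in terms of pb becomes qs = -477 + 4(pb + 33) = -345 + 4pb. Setting this equal to demand: 1206 - 7pb = -345 + 4pb, so pb = 141.
Sellers receive ps = 141 + 33 = 174; q' = 1206 − 7·141 = 219.
Government outlay = subsidy × quantity = 33 × 219 = 7227.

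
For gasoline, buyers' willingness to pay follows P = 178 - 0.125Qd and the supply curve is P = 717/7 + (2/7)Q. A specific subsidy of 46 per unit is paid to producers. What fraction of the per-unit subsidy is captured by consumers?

Consumer share = 7/23

Pre-subsidy: 178 - 0.125Q = 717/7 + (2/7)Q gives Q* = 184 and P* = 155.
With the subsidy, sellers receive Ps = Pb + 46 for each unit, where Pb is the price buyers pay.
On the curves, Pb = 178 - 0.125Q and Ps = 717/7 + (2/7)Q; the wedge Ps − Pb = 46 gives 717/7 + (2/7)Q − (178 - 0.125Q) = 46, so Q' = 296.
Then Pb = 178 − 0.125·296 = 141 and Ps = 717/7 + (2/7)·296 = 187.
Buyers' price falls by P* − Pb = 155 − 141 = 14; sellers' price rises by Ps − P* = 187 − 155 = 32.
So consumers capture 14/46 = 7/23 of each unit of subsidy.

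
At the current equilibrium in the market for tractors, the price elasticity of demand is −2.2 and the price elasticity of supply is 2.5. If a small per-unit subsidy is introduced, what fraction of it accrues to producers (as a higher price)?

For a small subsidy around the equilibrium, the benefit split depends on the relative slopes, which at a point are proportional to the elasticities.
Buyer share = εs/(εs + |εd|) = 2.5/(2.5 + 2.2) = 25/47; seller share = |εd|/(εs + |εd|) = 22/47.
So producers capture 22/47 of the subsidy.

Producer share = 22/47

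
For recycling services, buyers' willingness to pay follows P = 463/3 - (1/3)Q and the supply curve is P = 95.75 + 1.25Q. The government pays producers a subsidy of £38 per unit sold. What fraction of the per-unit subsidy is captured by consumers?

Pre-subsidy: 463/3 - (1/3)Q = 95.75 + 1.25Q gives Q* = 37 and P* = 142.
With the subsidy, sellers receive Ps = Pb + 38 for each unit, where Pb is the price buyers pay.
On the curves, Pb = 463/3 - (1/3)Q and Ps = 95.75 + 1.25Q; the wedge Ps − Pb = 38 gives 95.75 + 1.25Q − (463/3 - (1/3)Q) = 38, so Q' = 61.
Then Pb = 463/3 − (1/3)·61 = 134 and Ps = 95.75 + 1.25·61 = 172.
Buyers' price falls by P* − Pb = 142 − 134 = 8; sellers' price rises by Ps − P* = 172 − 142 = 30.
So consumers capture 8/38 = 4/19 of each unit of subsidy.

Consumer share = 4/19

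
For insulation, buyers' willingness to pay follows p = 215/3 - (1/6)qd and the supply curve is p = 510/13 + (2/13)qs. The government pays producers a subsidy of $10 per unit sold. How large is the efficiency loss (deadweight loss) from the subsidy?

Deadweight loss = $156

Pre-subsidy: 215/3 - (1/6)q = 510/13 + (2/13)q gives q* = 101.2 and p* = 54.8.
With the subsidy, sellers receive ps = pb + 10 for each unit, where pb is the price buyers pay.
On the curves, pb = 215/3 - (1/6)q and ps = 510/13 + (2/13)q; the wedge ps − pb = 10 gives 510/13 + (2/13)q − (215/3 - (1/6)q) = 10, so q' = 132.4.
Then pb = 215/3 − (1/6)·132.4 = 49.6 and ps = 510/13 + (2/13)·132.4 = 59.6.
The subsidy expands output by 132.4 − 101.2 = 31.2 past the efficient level; on those units the gap between marginal cost and willingness to pay runs from 0 up to 10.
DWL = ½ × 10 × 31.2 = 156.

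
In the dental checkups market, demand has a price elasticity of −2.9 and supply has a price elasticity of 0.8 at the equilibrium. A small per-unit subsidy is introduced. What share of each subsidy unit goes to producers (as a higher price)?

Producer share = 29/37

For a small subsidy around the equilibrium, the benefit split depends on the relative slopes, which at a point are proportional to the elasticities.
Buyer share = εs/(εs + |εd|) = 0.8/(0.8 + 2.9) = 8/37; seller share = |εd|/(εs + |εd|) = 29/37.
So producers capture 29/37 of the subsidy.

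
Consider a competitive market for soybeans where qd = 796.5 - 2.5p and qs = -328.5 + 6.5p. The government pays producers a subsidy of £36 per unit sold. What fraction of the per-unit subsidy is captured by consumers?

Consumer share = 13/18

Pre-subsidy: 796.5 - 2.5p = -328.5 + 6.5p gives p* = 125, q* = 484.
With the subsidy, sellers receive ps = pb + 36 for each unit, where pb is the price buyers pay.
Supply in terms of pb becomes qs = -328.5 + 6.5(pb + 36) = -94.5 + 6.5pb. Setting this equal to demand: 796.5 - 2.5pb = -94.5 + 6.5pb, so pb = 99.
Sellers receive ps = 99 + 36 = 135; q' = 796.5 − 2.5·99 = 549.
Buyers' price falls by p* − pb = 125 − 99 = 26; sellers' price rises by ps − p* = 135 − 125 = 10.
So consumers capture 26/36 = 13/18 of each unit of subsidy.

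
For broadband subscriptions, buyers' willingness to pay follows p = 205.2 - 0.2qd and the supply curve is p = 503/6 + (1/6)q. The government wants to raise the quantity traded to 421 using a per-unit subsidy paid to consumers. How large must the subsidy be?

Required subsidy s = 33 per unit

At q = 421, from the demand curve buyers pay pb = 205.2 − 0.2·421 = 121; from the supply curve sellers need ps = 503/6 + (1/6)·421 = 154.
The subsidy must fill the gap: s = ps − pb = 154 − 121 = 33.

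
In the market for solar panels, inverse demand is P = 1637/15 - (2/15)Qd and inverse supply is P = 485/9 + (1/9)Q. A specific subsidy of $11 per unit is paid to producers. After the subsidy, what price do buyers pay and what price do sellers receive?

Pre-subsidy: 1637/15 - (2/15)Q = 485/9 + (1/9)Q gives Q* = 226 and P* = 79.
With the subsidy, sellers receive Ps = Pb + 11 for each unit, where Pb is the price buyers pay.
On the curves, Pb = 1637/15 - (2/15)Q and Ps = 485/9 + (1/9)Q; the wedge Ps − Pb = 11 gives 485/9 + (1/9)Q − (1637/15 - (2/15)Q) = 11, so Q' = 271.
Then Pb = 1637/15 − (2/15)·271 = 73 and Ps = 485/9 + (1/9)·271 = 84.

Buyers pay $73; sellers receive $84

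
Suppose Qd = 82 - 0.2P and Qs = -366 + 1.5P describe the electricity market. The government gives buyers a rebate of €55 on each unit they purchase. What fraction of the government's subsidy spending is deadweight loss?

DWL / government spending = 55/442

Pre-subsidy: 82 - 0.2P = -366 + 1.5P gives P* = 4480/17, Q* = 498/17.
With the rebate, buyers effectively pay Pb = Ps − 55, where Ps is the price sellers receive.
Demand in terms of Ps becomes Qd = 82 − 0.2(Ps − 55) = 93 - 0.2Ps. Setting this equal to supply: 93 - 0.2Ps = -366 + 1.5Ps, so Ps = 270.
Buyers pay Pb = 270 − 55 = 215; Q' = -366 + 1.5·270 = 39.
ΔCS = ½(498/17 + 39)(4480/17 − 215) = 957825/578; ΔPS = ½(498/17 + 39)(270 − 4480/17) = 63855/289.
Government spending = 55 × 39 = 2145.
DWL = ½ × 55 × (39 − 498/17) = 9075/34; fraction = (9075/34) / 2145 = 55/442.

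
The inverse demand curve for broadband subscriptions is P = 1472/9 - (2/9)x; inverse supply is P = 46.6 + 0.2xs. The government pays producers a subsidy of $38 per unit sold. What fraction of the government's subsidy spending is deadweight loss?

Pre-subsidy: 1472/9 - (2/9)x = 46.6 + 0.2x gives x* = 277 and P* = 102.
With the subsidy, sellers receive Ps = Pb + 38 for each unit, where Pb is the price buyers pay.
On the curves, Pb = 1472/9 - (2/9)x and Ps = 46.6 + 0.2x; the wedge Ps − Pb = 38 gives 46.6 + 0.2x − (1472/9 - (2/9)x) = 38, so x' = 367.
Then Pb = 1472/9 − (2/9)·367 = 82 and Ps = 46.6 + 0.2·367 = 120.
ΔCS = ½(277 + 367)(102 − 82) = 6440; ΔPS = ½(277 + 367)(120 − 102) = 5796.
Government spending = 38 × 367 = 13946.
DWL = ½ × 38 × (367 − 277) = 1710; fraction = 1710 / 13946 = 45/367.

DWL / government spending = 45/367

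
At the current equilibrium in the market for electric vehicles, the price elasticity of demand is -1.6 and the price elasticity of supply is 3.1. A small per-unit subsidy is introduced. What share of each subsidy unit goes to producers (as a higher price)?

For a small subsidy around the equilibrium, the benefit split depends on the relative slopes, which at a point are proportional to the elasticities.
Buyer share = εs/(εs + |εd|) = 3.1/(3.1 + 1.6) = 31/47; seller share = |εd|/(εs + |εd|) = 16/47.
So producers capture 16/47 of the subsidy.

Producer share = 16/47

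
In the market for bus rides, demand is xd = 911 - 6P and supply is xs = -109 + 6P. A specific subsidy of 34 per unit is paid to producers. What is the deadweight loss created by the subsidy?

Deadweight loss = 1734

Pre-subsidy: 911 - 6P = -109 + 6P gives P* = 85, x* = 401.
With the subsidy, sellers receive Ps = Pb + 34 for each unit, where Pb is the price buyers pay.
Supply in terms of Pb becomes xs = -109 + 6(Pb + 34) = 95 + 6Pb. Setting this equal to demand: 911 - 6Pb = 95 + 6Pb, so Pb = 68.
Sellers receive Ps = 68 + 34 = 102; x' = 911 − 6·68 = 503.
The subsidy expands output by 503 − 401 = 102 past the efficient level; on those units the gap between marginal cost and willingness to pay runs from 0 up to 34.
DWL = ½ × 34 × 102 = 1734.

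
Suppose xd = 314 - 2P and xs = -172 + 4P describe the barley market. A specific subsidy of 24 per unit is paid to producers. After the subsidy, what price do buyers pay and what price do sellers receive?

Buyers pay 65; sellers receive 89

Pre-subsidy: 314 - 2P = -172 + 4P gives P* = 81, x* = 152.
With the subsidy, sellers receive Ps = Pb + 24 for each unit, where Pb is the price buyers pay.
Supply in terms of Pb becomes xs = -172 + 4(Pb + 24) = -76 + 4Pb. Setting this equal to demand: 314 - 2Pb = -76 + 4Pb, so Pb = 65.
Sellers receive Ps = 65 + 24 = 89; x' = 314 − 2·65 = 184.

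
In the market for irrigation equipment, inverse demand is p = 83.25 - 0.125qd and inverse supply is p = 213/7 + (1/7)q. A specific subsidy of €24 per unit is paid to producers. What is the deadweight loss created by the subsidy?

Pre-subsidy: 83.25 - 0.125q = 213/7 + (1/7)q gives q* = 197.2 and p* = 58.6.
With the subsidy, sellers receive ps = pb + 24 for each unit, where pb is the price buyers pay.
On the curves, pb = 83.25 - 0.125q and ps = 213/7 + (1/7)q; the wedge ps − pb = 24 gives 213/7 + (1/7)q − (83.25 - 0.125q) = 24, so q' = 286.8.
Then pb = 83.25 − 0.125·286.8 = 47.4 and ps = 213/7 + (1/7)·286.8 = 71.4.
The subsidy expands output by 286.8 − 197.2 = 89.6 past the efficient level; on those units the gap between marginal cost and willingness to pay runs from 0 up to 24.
DWL = ½ × 24 × 89.6 = 1075.2.

Deadweight loss = €1075.2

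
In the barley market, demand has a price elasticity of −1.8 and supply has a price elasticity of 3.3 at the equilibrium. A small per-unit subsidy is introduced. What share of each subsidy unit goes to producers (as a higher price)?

For a small subsidy around the equilibrium, the benefit split depends on the relative slopes, which at a point are proportional to the elasticities.
Buyer share = εs/(εs + |εd|) = 3.3/(3.3 + 1.8) = 11/17; seller share = |εd|/(εs + |εd|) = 6/17.
So producers capture 6/17 of the subsidy.

Producer share = 6/17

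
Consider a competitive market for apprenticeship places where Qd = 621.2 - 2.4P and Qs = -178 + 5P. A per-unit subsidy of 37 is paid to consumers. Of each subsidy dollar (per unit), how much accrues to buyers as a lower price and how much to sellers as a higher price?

Buyers gain 25 per unit; sellers gain 12 per unit

Pre-subsidy: 621.2 - 2.4P = -178 + 5P gives P* = 108, Q* = 362.
With the rebate, buyers effectively pay Pb = Ps − 37, where Ps is the price sellers receive.
Demand in terms of Ps becomes Qd = 621.2 − 2.4(Ps − 37) = 710 - 2.4Ps. Setting this equal to supply: 710 - 2.4Ps = -178 + 5Ps, so Ps = 120.
Buyers pay Pb = 120 − 37 = 83; Q' = -178 + 5·120 = 422.
Buyers' price falls by P* − Pb = 108 − 83 = 25; sellers' price rises by Ps − P* = 120 − 108 = 12.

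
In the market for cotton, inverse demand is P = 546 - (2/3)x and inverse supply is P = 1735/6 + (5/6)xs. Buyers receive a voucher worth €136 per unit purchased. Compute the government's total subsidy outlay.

Pre-subsidy: 546 - (2/3)x = 1735/6 + (5/6)x gives x* = 1541/9 and P* = 11660/27.
With the rebate, buyers effectively pay Pb = Ps − 136, where Ps is the price sellers receive.
On the curves, Pb = 546 - (2/3)x and Ps = 1735/6 + (5/6)x; the wedge Ps − Pb = 136 gives 1735/6 + (5/6)x − (546 - (2/3)x) = 136, so x' = 2357/9.
Then Pb = 546 − (2/3)·(2357/9) = 10028/27 and Ps = 1735/6 + (5/6)·(2357/9) = 13700/27.
Government outlay = subsidy × quantity = 136 × 2357/9 = 320552/9.

Government cost = 320552/9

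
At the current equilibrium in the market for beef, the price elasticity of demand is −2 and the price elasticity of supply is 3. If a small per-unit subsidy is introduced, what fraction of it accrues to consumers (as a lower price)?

Consumer share = 0.6

For a small subsidy around the equilibrium, the benefit split depends on the relative slopes, which at a point are proportional to the elasticities.
Buyer share = εs/(εs + |εd|) = 3/(3 + 2) = 0.6; seller share = |εd|/(εs + |εd|) = 0.4.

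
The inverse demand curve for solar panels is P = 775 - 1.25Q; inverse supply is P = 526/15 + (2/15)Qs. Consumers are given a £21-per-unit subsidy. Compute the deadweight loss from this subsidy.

Deadweight loss = 13230/83

Pre-subsidy: 775 - 1.25Q = 526/15 + (2/15)Q gives Q* = 44396/83 and P* = 8830/83.
With the rebate, buyers effectively pay Pb = Ps − 21, where Ps is the price sellers receive.
On the curves, Pb = 775 - 1.25Q and Ps = 526/15 + (2/15)Q; the wedge Ps − Pb = 21 gives 526/15 + (2/15)Q − (775 - 1.25Q) = 21, so Q' = 45656/83.
Then Pb = 775 − 1.25·(45656/83) = 7255/83 and Ps = 526/15 + (2/15)·(45656/83) = 8998/83.
The subsidy expands output by 45656/83 − 44396/83 = 1260/83 past the efficient level; on those units the gap between marginal cost and willingness to pay runs from 0 up to 21.
DWL = ½ × 21 × 1260/83 = 13230/83.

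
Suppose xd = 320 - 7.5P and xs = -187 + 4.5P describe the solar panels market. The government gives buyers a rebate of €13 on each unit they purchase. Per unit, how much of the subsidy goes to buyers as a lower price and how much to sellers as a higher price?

Pre-subsidy: 320 - 7.5P = -187 + 4.5P gives P* = 42.25, x* = 3.125.
With the rebate, buyers effectively pay Pb = Ps − 13, where Ps is the price sellers receive.
Demand in terms of Ps becomes xd = 320 − 7.5(Ps − 13) = 417.5 - 7.5Ps. Setting this equal to supply: 417.5 - 7.5Ps = -187 + 4.5Ps, so Ps = 50.375.
Buyers pay Pb = 50.375 − 13 = 37.375; x' = -187 + 4.5·50.375 = 39.6875.
Buyers' price falls by P* − Pb = 42.25 − 37.375 = 4.875; sellers' price rises by Ps − P* = 50.375 − 42.25 = 8.125.

Buyers gain €4.875 per unit; sellers gain €8.125 per unit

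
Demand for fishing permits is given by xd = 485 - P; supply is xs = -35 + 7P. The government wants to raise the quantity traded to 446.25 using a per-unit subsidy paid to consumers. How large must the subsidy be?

At x = 446.25, invert demand for the buyer price: Pb = (485 − 446.25)/1 = 38.75; invert supply for the seller price: Ps = (446.25 − (-35))/7 = 68.75.
The subsidy must fill the gap: s = Ps − Pb = 68.75 − 38.75 = 30.

Required subsidy s = 30 per unit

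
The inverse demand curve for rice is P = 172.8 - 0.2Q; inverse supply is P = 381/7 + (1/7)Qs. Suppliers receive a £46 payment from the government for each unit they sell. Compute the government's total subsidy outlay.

Government cost = 132319/6

Pre-subsidy: 172.8 - 0.2Q = 381/7 + (1/7)Q gives Q* = 345.25 and P* = 103.75.
With the subsidy, sellers receive Ps = Pb + 46 for each unit, where Pb is the price buyers pay.
On the curves, Pb = 172.8 - 0.2Q and Ps = 381/7 + (1/7)Q; the wedge Ps − Pb = 46 gives 381/7 + (1/7)Q − (172.8 - 0.2Q) = 46, so Q' = 5753/12.
Then Pb = 172.8 − 0.2·(5753/12) = 923/12 and Ps = 381/7 + (1/7)·(5753/12) = 1475/12.
Government outlay = subsidy × quantity = 46 × 5753/12 = 132319/6.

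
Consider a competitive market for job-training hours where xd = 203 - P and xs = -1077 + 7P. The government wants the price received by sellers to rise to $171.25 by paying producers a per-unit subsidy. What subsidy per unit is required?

At a seller price of 171.25, quantity supplied is -1077 + 7·171.25 = 121.75.
Buyers absorb 121.75 only when they pay Pb with 203 − 1·Pb = 121.75, i.e. Pb = 81.25.
s = Ps − Pb = 171.25 − 81.25 = 90.

Required subsidy s = $90 per unit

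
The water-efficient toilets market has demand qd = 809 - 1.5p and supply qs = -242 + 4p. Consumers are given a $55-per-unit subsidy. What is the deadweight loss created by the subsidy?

Pre-subsidy: 809 - 1.5p = -242 + 4p gives p* = 2102/11, q* = 5746/11.
With the rebate, buyers effectively pay pb = ps − 55, where ps is the price sellers receive.
Demand in terms of ps becomes qd = 809 − 1.5(ps − 55) = 891.5 - 1.5ps. Setting this equal to supply: 891.5 - 1.5ps = -242 + 4ps, so ps = 2267/11.
Buyers pay pb = 2267/11 − 55 = 1662/11; q' = -242 + 4·(2267/11) = 6406/11.
The subsidy expands output by 6406/11 − 5746/11 = 60 past the efficient level; on those units the gap between marginal cost and willingness to pay runs from 0 up to 55.
DWL = ½ × 55 × 60 = 1650.

Deadweight loss = $1650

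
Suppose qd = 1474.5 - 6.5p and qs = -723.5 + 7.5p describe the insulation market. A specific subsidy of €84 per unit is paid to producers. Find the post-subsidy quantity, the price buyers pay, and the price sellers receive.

q' = 746.5; buyers pay €112; sellers receive €196

Pre-subsidy: 1474.5 - 6.5p = -723.5 + 7.5p gives p* = 157, q* = 454.
With the subsidy, sellers receive ps = pb + 84 for each unit, where pb is the price buyers pay.
Supply in terms of pb becomes qs = -723.5 + 7.5(pb + 84) = -93.5 + 7.5pb. Setting this equal to demand: 1474.5 - 6.5pb = -93.5 + 7.5pb, so pb = 112.
Sellers receive ps = 112 + 84 = 196; q' = 1474.5 − 6.5·112 = 746.5.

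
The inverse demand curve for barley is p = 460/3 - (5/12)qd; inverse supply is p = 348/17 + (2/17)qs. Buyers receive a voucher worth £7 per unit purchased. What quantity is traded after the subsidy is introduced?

Pre-subsidy: 460/3 - (5/12)q = 348/17 + (2/17)q gives q* = 27104/109 and p* = 5420/109.
With the rebate, buyers effectively pay pb = ps − 7, where ps is the price sellers receive.
On the curves, pb = 460/3 - (5/12)q and ps = 348/17 + (2/17)q; the wedge ps − pb = 7 gives 348/17 + (2/17)q − (460/3 - (5/12)q) = 7, so q' = 28532/109.
Then pb = 460/3 − (5/12)·(28532/109) = 4825/109 and ps = 348/17 + (2/17)·(28532/109) = 5588/109.

q' = 28532/109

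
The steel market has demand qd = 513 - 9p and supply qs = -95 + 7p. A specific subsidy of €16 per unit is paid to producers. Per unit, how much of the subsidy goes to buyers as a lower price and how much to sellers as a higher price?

Buyers gain €7 per unit; sellers gain €9 per unit

Pre-subsidy: 513 - 9p = -95 + 7p gives p* = 38, q* = 171.
With the subsidy, sellers receive ps = pb + 16 for each unit, where pb is the price buyers pay.
Supply in terms of pb becomes qs = -95 + 7(pb + 16) = 17 + 7pb. Setting this equal to demand: 513 - 9pb = 17 + 7pb, so pb = 31.
Sellers receive ps = 31 + 16 = 47; q' = 513 − 9·31 = 234.
Buyers' price falls by p* − pb = 38 − 31 = 7; sellers' price rises by ps − p* = 47 − 38 = 9.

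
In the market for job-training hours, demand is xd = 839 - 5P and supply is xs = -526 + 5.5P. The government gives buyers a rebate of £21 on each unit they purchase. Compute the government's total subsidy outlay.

Pre-subsidy: 839 - 5P = -526 + 5.5P gives P* = 130, x* = 189.
With the rebate, buyers effectively pay Pb = Ps − 21, where Ps is the price sellers receive.
Demand in terms of Ps becomes xd = 839 − 5(Ps − 21) = 944 - 5Ps. Setting this equal to supply: 944 - 5Ps = -526 + 5.5Ps, so Ps = 140.
Buyers pay Pb = 140 − 21 = 119; x' = -526 + 5.5·140 = 244.
Government outlay = subsidy × quantity = 21 × 244 = 5124.

Government cost = £5124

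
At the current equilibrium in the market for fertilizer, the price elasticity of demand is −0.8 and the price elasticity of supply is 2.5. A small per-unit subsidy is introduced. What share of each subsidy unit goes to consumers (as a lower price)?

Consumer share = 25/33

For a small subsidy around the equilibrium, the benefit split depends on the relative slopes, which at a point are proportional to the elasticities.
Buyer share = εs/(εs + |εd|) = 2.5/(2.5 + 0.8) = 25/33; seller share = |εd|/(εs + |εd|) = 8/33.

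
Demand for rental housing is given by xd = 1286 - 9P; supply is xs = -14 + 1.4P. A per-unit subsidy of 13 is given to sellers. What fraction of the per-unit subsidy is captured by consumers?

Consumer share = 7/52

Pre-subsidy: 1286 - 9P = -14 + 1.4P gives P* = 125, x* = 161.
With the subsidy, sellers receive Ps = Pb + 13 for each unit, where Pb is the price buyers pay.
Supply in terms of Pb becomes xs = -14 + 1.4(Pb + 13) = 4.2 + 1.4Pb. Setting this equal to demand: 1286 - 9Pb = 4.2 + 1.4Pb, so Pb = 123.25.
Sellers receive Ps = 123.25 + 13 = 136.25; x' = 1286 − 9·123.25 = 176.75.
Buyers' price falls by P* − Pb = 125 − 123.25 = 1.75; sellers' price rises by Ps − P* = 136.25 − 125 = 11.25.
So consumers capture 1.75/13 = 7/52 of each unit of subsidy.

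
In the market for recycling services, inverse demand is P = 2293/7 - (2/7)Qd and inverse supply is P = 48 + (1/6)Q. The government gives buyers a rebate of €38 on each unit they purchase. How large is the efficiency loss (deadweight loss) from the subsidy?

Pre-subsidy: 2293/7 - (2/7)Q = 48 + (1/6)Q gives Q* = 618 and P* = 151.
With the rebate, buyers effectively pay Pb = Ps − 38, where Ps is the price sellers receive.
On the curves, Pb = 2293/7 - (2/7)Q and Ps = 48 + (1/6)Q; the wedge Ps − Pb = 38 gives 48 + (1/6)Q − (2293/7 - (2/7)Q) = 38, so Q' = 702.
Then Pb = 2293/7 − (2/7)·702 = 127 and Ps = 48 + (1/6)·702 = 165.
The subsidy expands output by 702 − 618 = 84 past the efficient level; on those units the gap between marginal cost and willingness to pay runs from 0 up to 38.
DWL = ½ × 38 × 84 = 1596.

Deadweight loss = €1596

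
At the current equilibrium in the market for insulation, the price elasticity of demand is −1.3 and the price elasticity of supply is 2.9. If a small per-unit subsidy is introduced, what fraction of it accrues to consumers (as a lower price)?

For a small subsidy around the equilibrium, the benefit split depends on the relative slopes, which at a point are proportional to the elasticities.
Buyer share = εs/(εs + |εd|) = 2.9/(2.9 + 1.3) = 29/42; seller share = |εd|/(εs + |εd|) = 13/42.

Consumer share = 29/42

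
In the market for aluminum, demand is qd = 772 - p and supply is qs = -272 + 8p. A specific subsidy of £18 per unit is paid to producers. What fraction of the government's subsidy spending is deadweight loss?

Pre-subsidy: 772 - p = -272 + 8p gives p* = 116, q* = 656.
With the subsidy, sellers receive ps = pb + 18 for each unit, where pb is the price buyers pay.
Supply in terms of pb becomes qs = -272 + 8(pb + 18) = -128 + 8pb. Setting this equal to demand: 772 - pb = -128 + 8pb, so pb = 100.
Sellers receive ps = 100 + 18 = 118; q' = 772 − 1·100 = 672.
ΔCS = ½(656 + 672)(116 − 100) = 10624; ΔPS = ½(656 + 672)(118 − 116) = 1328.
Government spending = 18 × 672 = 12096.
DWL = ½ × 18 × (672 − 656) = 144; fraction = 144 / 12096 = 1/84.

DWL / government spending = 1/84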